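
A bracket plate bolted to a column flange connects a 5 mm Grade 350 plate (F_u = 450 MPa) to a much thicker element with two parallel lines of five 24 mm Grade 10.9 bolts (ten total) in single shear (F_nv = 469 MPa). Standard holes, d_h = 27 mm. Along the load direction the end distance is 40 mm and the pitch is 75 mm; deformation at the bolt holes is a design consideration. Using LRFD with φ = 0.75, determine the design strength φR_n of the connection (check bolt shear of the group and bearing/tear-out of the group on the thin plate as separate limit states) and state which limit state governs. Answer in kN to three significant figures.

Bolt shear: A_b = π·24²/4 = 452.4 mm²; R_n = 469 × 452.4 × 10 × 1 / 1000 = 2122 kN → 0.75 × 2122 = 1590 kN.
Bearing (1.2 l_c t F_u ≤ 2.4 d t F_u): upper limit = 2.4·24·5·450 / 1000 = 129.6 kN.
  Edge l_c = 40 − 27/2 = 26.5 → r_n = 71.55 kN; interior l_c = 75 − 27 = 48 → r_n = 129.6 kN.
  R_n,bearing = 2·71.55 + 8·129.6 = 1180 kN → 0.75 × 1180 = 885 kN.
Bearing governs: 885 kN.

885 kN (bearing governs)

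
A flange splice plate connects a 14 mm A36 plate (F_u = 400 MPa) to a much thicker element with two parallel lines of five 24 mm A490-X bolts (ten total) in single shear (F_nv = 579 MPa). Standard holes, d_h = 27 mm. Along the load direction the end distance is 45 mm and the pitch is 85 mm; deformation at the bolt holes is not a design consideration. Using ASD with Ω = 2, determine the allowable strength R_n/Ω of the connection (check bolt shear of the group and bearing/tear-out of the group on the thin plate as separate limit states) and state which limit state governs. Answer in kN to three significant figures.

Bolt shear: A_b = π·24²/4 = 452.4 mm²; R_n = 579 × 452.4 × 10 × 1 / 1000 = 2619 kN → 2619 / 2 = 1310 kN.
Bearing (1.5 l_c t F_u ≤ 3.0 d t F_u): upper limit = 3.0·24·14·400 / 1000 = 403.2 kN.
  Edge l_c = 45 − 27/2 = 31.5 → r_n = 264.6 kN; interior l_c = 85 − 27 = 58 → r_n = 403.2 kN.
  R_n,bearing = 2·264.6 + 8·403.2 = 3755 kN → 3755 / 2 = 1880 kN.
Bolt shear governs: 1310 kN.

1310 kN (bolt shear governs)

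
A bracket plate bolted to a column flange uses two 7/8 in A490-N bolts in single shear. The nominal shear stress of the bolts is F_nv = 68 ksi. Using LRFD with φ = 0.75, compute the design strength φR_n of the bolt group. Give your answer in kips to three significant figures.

61.3 kips

A_b = π × 0.875² / 4 = 0.6013 in².
R_n = F_nv · A_b · n · n_s = 68 × 0.6013 × 2 × 1 = 81.78 kips.
Design strength φR_n = 0.75 × 81.78 = 61.3 kips.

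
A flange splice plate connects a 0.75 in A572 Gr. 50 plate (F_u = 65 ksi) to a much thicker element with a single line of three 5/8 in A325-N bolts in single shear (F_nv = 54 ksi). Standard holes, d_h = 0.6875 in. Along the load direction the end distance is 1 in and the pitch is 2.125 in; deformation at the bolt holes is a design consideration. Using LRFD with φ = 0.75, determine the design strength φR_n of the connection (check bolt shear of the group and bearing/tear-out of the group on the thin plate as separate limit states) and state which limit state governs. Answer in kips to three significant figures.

Bolt shear: A_b = π·0.625²/4 = 0.3068 in²; R_n = 54 × 0.3068 × 3 × 1 = 49.7 kips → 0.75 × 49.7 = 37.3 kips.
Bearing (1.2 l_c t F_u ≤ 2.4 d t F_u): upper limit = 2.4·0.625·0.75·65 = 73.12 kips.
  Edge l_c = 1 − 0.6875/2 = 0.6562 → r_n = 38.39 kips; interior l_c = 2.125 − 0.6875 = 1.438 → r_n = 73.12 kips.
  R_n,bearing = 1·38.39 + 2·73.12 = 184.6 kips → 0.75 × 184.6 = 138 kips.
Bolt shear governs: 37.3 kips.

37.3 kips (bolt shear governs)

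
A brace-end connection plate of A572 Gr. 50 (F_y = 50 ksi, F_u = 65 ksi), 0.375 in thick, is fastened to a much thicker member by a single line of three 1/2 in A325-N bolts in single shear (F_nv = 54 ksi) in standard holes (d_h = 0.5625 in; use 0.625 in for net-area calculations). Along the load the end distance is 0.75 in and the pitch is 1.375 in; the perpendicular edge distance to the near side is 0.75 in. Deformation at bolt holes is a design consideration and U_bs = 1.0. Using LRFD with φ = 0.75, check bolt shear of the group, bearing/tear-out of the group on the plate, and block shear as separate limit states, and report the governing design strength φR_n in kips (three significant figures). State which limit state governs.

23.9 kips (bolt shear governs)

Bolt shear: A_b = π·0.5²/4 = 0.1963 in²; R_n = 54 × 0.1963 × 3 × 1 = 31.81 kips → 0.75 × 31.81 = 23.9 kips.
Bearing: edge l_c = 0.4688, r_n = 13.71 kips; interior l_c = 0.8125, r_n = 23.77 kips; R_n = 13.71 + 2·23.77 = 61.24 kips → 45.9 kips.
Block shear: A_gv = 1.312, A_nv = 0.7266, A_nt = 0.1641 in²; R_n = min(0.6F_uA_nv, 0.6F_yA_gv) + U_bs·F_u·A_nt = 39 kips → 29.2 kips.
Bolt shear governs: 23.9 kips.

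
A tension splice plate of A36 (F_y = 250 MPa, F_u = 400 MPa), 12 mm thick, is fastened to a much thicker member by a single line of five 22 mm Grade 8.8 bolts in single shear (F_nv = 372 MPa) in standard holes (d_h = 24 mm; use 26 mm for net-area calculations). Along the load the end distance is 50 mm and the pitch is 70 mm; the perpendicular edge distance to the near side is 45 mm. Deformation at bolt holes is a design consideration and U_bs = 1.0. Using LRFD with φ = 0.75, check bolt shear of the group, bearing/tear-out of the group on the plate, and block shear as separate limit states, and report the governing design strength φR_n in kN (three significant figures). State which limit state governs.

530 kN (bolt shear governs)

Bolt shear: A_b = π·22²/4 = 380.1 mm²; R_n = 372 × 380.1 × 5 × 1 / 1000 = 707 kN → 0.75 × 707 = 530 kN.
Bearing: edge l_c = 38, r_n = 218.9 kN; interior l_c = 46, r_n = 253.4 kN; R_n = 218.9 + 4·253.4 = 1233 kN → 924 kN.
Block shear: A_gv = 3960, A_nv = 2556, A_nt = 384 mm²; R_n = min(0.6F_uA_nv, 0.6F_yA_gv) + U_bs·F_u·A_nt = 747.6 kN → 561 kN.
Bolt shear governs: 530 kN.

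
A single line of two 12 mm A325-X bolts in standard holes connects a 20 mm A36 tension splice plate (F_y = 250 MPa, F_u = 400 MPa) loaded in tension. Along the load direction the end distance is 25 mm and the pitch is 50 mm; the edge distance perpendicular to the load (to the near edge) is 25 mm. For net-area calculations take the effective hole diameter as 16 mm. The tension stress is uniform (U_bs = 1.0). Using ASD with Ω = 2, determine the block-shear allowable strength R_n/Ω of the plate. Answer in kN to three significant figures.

Shear plane L_v = 25 + 1·50 = 75 mm; A_gv = 75 × 20 = 1500 mm².
A_nv = (75 − 1.5·16) × 20 = 1020 mm².
A_nt = (25 − 0.5·16) × 20 = 340 mm².
0.6 F_u A_nv = 244.8 kN; 0.6 F_y A_gv = 225 kN → shear yielding governs the shear term.
R_n = 225 + 1.0 × 400 × 340 / 1000 = 361 kN.
Allowable strength R_n/Ω = 361 / 2 = 180 kN.

180 kN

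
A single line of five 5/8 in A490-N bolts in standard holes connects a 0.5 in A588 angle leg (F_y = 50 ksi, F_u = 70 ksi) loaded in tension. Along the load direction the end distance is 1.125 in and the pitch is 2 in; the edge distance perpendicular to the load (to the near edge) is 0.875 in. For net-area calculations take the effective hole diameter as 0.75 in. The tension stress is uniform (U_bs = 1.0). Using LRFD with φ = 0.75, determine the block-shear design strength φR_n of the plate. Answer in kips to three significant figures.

104 kips

Shear plane L_v = 1.125 + 4·2 = 9.125 in; A_gv = 9.125 × 0.5 = 4.562 in².
A_nv = (9.125 − 4.5·0.75) × 0.5 = 2.875 in².
A_nt = (0.875 − 0.5·0.75) × 0.5 = 0.25 in².
0.6 F_u A_nv = 120.8 kips; 0.6 F_y A_gv = 136.9 kips → shear rupture governs the shear term.
R_n = 120.8 + 1.0 × 70 × 0.25 = 138.2 kips.
Design strength φR_n = 0.75 × 138.2 = 104 kips.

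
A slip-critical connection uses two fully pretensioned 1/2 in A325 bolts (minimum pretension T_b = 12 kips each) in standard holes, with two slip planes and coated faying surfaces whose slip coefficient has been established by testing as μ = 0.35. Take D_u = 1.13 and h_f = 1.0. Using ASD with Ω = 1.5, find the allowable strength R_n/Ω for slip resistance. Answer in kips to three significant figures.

12.7 kips

R_n = μ · D_u · h_f · T_b · n_s · n_b = 0.35 × 1.13 × 1.0 × 12 × 2 × 2 = 18.98 kips.
Allowable strength R_n/Ω = 18.98 / 1.5 = 12.7 kips.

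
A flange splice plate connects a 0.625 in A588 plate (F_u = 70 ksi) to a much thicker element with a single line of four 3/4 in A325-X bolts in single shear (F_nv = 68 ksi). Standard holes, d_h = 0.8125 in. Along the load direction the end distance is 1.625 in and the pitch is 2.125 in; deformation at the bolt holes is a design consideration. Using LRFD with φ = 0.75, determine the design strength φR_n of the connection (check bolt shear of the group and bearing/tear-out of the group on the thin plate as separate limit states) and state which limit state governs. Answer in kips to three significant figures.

90.1 kips (bolt shear governs)

Bolt shear: A_b = π·0.75²/4 = 0.4418 in²; R_n = 68 × 0.4418 × 4 × 1 = 120.2 kips → 0.75 × 120.2 = 90.1 kips.
Bearing (1.2 l_c t F_u ≤ 2.4 d t F_u): upper limit = 2.4·0.75·0.625·70 = 78.75 kips.
  Edge l_c = 1.625 − 0.8125/2 = 1.219 → r_n = 63.98 kips; interior l_c = 2.125 − 0.8125 = 1.312 → r_n = 68.91 kips.
  R_n,bearing = 1·63.98 + 3·68.91 = 270.7 kips → 0.75 × 270.7 = 203 kips.
Bolt shear governs: 90.1 kips.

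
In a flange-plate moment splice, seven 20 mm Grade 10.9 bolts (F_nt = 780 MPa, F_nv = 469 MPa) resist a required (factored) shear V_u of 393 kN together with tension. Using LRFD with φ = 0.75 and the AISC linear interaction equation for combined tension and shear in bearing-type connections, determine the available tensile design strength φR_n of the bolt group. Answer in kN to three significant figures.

A_b = π·20²/4 = 314.2 mm²; f_rv = 393 × 1000 / (7 × 314.2) = 178.7 MPa.
F'_nt = 1.3 F_nt − (F_nt / φF_nv) f_rv = 1.3·780 − (780/(0.75·469))·178.7 = 617.7 MPa, capped at F_nt → F'_nt = 617.7 MPa.
R_n = F'_nt · A_b · n = 617.7 × 314.2 × 7 / 1000 = 1358 kN.
Design strength φR_n = 0.75 × 1358 = 1020 kN.

1020 kN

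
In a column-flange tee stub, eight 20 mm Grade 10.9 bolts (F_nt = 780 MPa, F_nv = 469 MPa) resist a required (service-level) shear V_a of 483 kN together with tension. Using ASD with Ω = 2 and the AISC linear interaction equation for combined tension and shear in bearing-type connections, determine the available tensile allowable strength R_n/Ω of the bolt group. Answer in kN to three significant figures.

471 kN

A_b = π·20²/4 = 314.2 mm²; f_rv = 483 × 1000 / (8 × 314.2) = 192.2 MPa.
F'_nt = 1.3 F_nt − (Ω F_nt / F_nv) f_rv = 1.3·780 − (2·780/469)·192.2 = 374.8 MPa, capped at F_nt → F'_nt = 374.8 MPa.
R_n = F'_nt · A_b · n = 374.8 × 314.2 × 8 / 1000 = 941.9 kN.
Allowable strength R_n/Ω = 941.9 / 2 = 471 kN.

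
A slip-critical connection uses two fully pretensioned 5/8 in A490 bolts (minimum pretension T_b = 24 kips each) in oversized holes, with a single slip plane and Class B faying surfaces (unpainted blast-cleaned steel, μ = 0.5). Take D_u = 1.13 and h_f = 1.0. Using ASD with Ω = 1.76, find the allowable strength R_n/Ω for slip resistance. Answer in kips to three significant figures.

R_n = μ · D_u · h_f · T_b · n_s · n_b = 0.5 × 1.13 × 1.0 × 24 × 1 × 2 = 27.12 kips.
Allowable strength R_n/Ω = 27.12 / 1.76 = 15.4 kips.

15.4 kips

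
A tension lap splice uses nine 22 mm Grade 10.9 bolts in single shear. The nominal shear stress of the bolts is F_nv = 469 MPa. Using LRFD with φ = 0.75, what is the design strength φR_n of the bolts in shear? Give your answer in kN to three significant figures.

A_b = π × 22² / 4 = 380.1 mm².
R_n = F_nv · A_b · n · n_s = 469 × 380.1 × 9 × 1 / 1000 = 1605 kN.
Design strength φR_n = 0.75 × 1605 = 1200 kN.

1200 kN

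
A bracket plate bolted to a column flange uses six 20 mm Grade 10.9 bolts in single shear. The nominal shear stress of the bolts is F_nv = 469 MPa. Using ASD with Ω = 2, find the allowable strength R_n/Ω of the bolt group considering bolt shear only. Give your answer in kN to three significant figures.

A_b = π × 20² / 4 = 314.2 mm².
R_n = F_nv · A_b · n · n_s = 469 × 314.2 × 6 × 1 / 1000 = 884 kN.
Allowable strength R_n/Ω = 884 / 2 = 442 kN.

442 kN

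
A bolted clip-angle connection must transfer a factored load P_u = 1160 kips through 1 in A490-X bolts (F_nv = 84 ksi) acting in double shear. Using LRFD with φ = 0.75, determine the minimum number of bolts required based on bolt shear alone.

12 bolts

A_b = π·1²/4 = 0.7854 in².
Per-bolt design strength φR_n = 0.75 × 84 × 0.7854 × 2 = 98.96 kips.
n ≥ 1160 / 98.96 = 11.72 → use 12 bolts.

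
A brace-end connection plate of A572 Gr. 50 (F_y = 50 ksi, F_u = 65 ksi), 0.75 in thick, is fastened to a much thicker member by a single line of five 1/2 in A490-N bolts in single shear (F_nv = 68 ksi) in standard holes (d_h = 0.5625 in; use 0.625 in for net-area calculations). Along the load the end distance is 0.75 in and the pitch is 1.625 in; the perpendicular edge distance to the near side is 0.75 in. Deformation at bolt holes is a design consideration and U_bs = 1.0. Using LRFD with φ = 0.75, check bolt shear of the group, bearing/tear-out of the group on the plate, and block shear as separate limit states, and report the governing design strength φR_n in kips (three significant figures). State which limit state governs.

50.1 kips (bolt shear governs)

Bolt shear: A_b = π·0.5²/4 = 0.1963 in²; R_n = 68 × 0.1963 × 5 × 1 = 66.76 kips → 0.75 × 66.76 = 50.1 kips.
Bearing: edge l_c = 0.4688, r_n = 27.42 kips; interior l_c = 1.062, r_n = 58.5 kips; R_n = 27.42 + 4·58.5 = 261.4 kips → 196 kips.
Block shear: A_gv = 5.438, A_nv = 3.328, A_nt = 0.3281 in²; R_n = min(0.6F_uA_nv, 0.6F_yA_gv) + U_bs·F_u·A_nt = 151.1 kips → 113 kips.
Bolt shear governs: 50.1 kips.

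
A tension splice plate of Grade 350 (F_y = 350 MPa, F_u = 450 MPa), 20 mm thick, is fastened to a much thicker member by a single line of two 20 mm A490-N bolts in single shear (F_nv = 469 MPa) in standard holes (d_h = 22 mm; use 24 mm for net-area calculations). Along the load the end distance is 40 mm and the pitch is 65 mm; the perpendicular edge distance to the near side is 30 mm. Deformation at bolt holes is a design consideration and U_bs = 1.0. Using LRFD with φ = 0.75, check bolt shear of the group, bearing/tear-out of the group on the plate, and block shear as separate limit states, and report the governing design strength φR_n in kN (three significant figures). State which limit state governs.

221 kN (bolt shear governs)

Bolt shear: A_b = π·20²/4 = 314.2 mm²; R_n = 469 × 314.2 × 2 × 1 / 1000 = 294.7 kN → 0.75 × 294.7 = 221 kN.
Bearing: edge l_c = 29, r_n = 313.2 kN; interior l_c = 43, r_n = 432 kN; R_n = 313.2 + 1·432 = 745.2 kN → 559 kN.
Block shear: A_gv = 2100, A_nv = 1380, A_nt = 360 mm²; R_n = min(0.6F_uA_nv, 0.6F_yA_gv) + U_bs·F_u·A_nt = 534.6 kN → 401 kN.
Bolt shear governs: 221 kN.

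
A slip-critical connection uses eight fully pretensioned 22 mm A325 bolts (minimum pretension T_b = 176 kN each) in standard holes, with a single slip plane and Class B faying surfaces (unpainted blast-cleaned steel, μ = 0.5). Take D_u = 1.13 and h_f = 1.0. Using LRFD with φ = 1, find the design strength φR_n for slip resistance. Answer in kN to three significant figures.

R_n = μ · D_u · h_f · T_b · n_s · n_b = 0.5 × 1.13 × 1.0 × 176 × 1 × 8 = 795.5 kN.
Design strength φR_n = 1 × 795.5 = 796 kN.

796 kN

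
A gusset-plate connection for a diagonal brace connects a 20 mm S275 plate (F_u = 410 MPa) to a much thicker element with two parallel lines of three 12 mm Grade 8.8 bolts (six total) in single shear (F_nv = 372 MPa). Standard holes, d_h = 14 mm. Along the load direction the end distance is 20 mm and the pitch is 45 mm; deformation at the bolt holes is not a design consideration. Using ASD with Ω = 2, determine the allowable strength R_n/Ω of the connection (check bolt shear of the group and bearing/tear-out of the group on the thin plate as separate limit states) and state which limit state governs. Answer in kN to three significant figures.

126 kN (bolt shear governs)

Bolt shear: A_b = π·12²/4 = 113.1 mm²; R_n = 372 × 113.1 × 6 × 1 / 1000 = 252.4 kN → 252.4 / 2 = 126 kN.
Bearing (1.5 l_c t F_u ≤ 3.0 d t F_u): upper limit = 3.0·12·20·410 / 1000 = 295.2 kN.
  Edge l_c = 20 − 14/2 = 13 → r_n = 159.9 kN; interior l_c = 45 − 14 = 31 → r_n = 295.2 kN.
  R_n,bearing = 2·159.9 + 4·295.2 = 1501 kN → 1501 / 2 = 750 kN.
Bolt shear governs: 126 kN.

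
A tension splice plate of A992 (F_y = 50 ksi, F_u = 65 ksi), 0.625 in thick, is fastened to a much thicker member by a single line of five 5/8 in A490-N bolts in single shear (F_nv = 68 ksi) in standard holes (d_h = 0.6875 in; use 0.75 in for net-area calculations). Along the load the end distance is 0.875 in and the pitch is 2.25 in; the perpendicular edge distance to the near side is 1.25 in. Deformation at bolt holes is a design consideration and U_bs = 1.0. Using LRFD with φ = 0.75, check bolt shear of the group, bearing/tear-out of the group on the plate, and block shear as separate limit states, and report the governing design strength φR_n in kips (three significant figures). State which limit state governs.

Bolt shear: A_b = π·0.625²/4 = 0.3068 in²; R_n = 68 × 0.3068 × 5 × 1 = 104.3 kips → 0.75 × 104.3 = 78.2 kips.
Bearing: edge l_c = 0.5312, r_n = 25.9 kips; interior l_c = 1.562, r_n = 60.94 kips; R_n = 25.9 + 4·60.94 = 269.6 kips → 202 kips.
Block shear: A_gv = 6.172, A_nv = 4.062, A_nt = 0.5469 in²; R_n = min(0.6F_uA_nv, 0.6F_yA_gv) + U_bs·F_u·A_nt = 194 kips → 145 kips.
Bolt shear governs: 78.2 kips.

78.2 kips (bolt shear governs)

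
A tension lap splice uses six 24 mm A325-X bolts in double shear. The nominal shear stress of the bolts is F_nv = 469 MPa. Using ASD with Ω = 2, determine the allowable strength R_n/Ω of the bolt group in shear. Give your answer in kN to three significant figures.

1270 kN

A_b = π × 24² / 4 = 452.4 mm².
R_n = F_nv · A_b · n · n_s = 469 × 452.4 × 6 × 2 / 1000 = 2546 kN.
Allowable strength R_n/Ω = 2546 / 2 = 1270 kN.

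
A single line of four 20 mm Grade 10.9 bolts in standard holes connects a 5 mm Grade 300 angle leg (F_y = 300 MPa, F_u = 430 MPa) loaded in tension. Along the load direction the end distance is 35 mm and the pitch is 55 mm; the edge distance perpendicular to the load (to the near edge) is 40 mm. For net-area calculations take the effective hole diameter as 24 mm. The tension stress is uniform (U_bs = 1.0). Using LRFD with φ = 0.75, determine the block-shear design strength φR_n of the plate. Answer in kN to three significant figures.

157 kN

Shear plane L_v = 35 + 3·55 = 200 mm; A_gv = 200 × 5 = 1000 mm².
A_nv = (200 − 3.5·24) × 5 = 580 mm².
A_nt = (40 − 0.5·24) × 5 = 140 mm².
0.6 F_u A_nv = 149.6 kN; 0.6 F_y A_gv = 180 kN → shear rupture governs the shear term.
R_n = 149.6 + 1.0 × 430 × 140 / 1000 = 209.8 kN.
Design strength φR_n = 0.75 × 209.8 = 157 kN.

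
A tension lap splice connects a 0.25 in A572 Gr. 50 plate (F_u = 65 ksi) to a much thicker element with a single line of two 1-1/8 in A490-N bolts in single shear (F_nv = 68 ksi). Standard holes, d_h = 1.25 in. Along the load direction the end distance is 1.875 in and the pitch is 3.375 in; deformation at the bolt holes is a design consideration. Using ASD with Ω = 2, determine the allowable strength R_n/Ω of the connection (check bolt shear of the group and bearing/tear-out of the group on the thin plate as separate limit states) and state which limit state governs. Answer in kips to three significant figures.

Bolt shear: A_b = π·1.125²/4 = 0.994 in²; R_n = 68 × 0.994 × 2 × 1 = 135.2 kips → 135.2 / 2 = 67.6 kips.
Bearing (1.2 l_c t F_u ≤ 2.4 d t F_u): upper limit = 2.4·1.125·0.25·65 = 43.87 kips.
  Edge l_c = 1.875 − 1.25/2 = 1.25 → r_n = 24.38 kips; interior l_c = 3.375 − 1.25 = 2.125 → r_n = 41.44 kips.
  R_n,bearing = 1·24.38 + 1·41.44 = 65.81 kips → 65.81 / 2 = 32.9 kips.
Bearing governs: 32.9 kips.

32.9 kips (bearing governs)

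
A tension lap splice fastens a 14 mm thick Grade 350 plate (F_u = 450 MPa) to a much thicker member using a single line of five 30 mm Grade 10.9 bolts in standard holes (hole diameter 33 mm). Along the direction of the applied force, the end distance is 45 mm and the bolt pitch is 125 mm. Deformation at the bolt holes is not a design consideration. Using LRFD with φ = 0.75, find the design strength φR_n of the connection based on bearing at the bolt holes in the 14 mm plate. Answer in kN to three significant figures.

Per bolt r_n = 1.5 l_c t F_u ≤ 3.0 d t F_u; upper limit = 3.0 × 30 × 14 × 450 / 1000 = 567 kN.
Edge bolt: l_c = 45 − 33/2 = 28.5 mm → 1.5 × 28.5 × 14 × 450 / 1000 = 269.3 → r_n = 269.3 kN.
Interior bolts: l_c = 125 − 33 = 92 mm → 1.5 × 92 × 14 × 450 / 1000 = 869.4 → r_n = 567 kN.
R_n = 1 × 269.3 + 4 × 567 = 2537 kN.
Design strength φR_n = 0.75 × 2537 = 1900 kN.

1900 kN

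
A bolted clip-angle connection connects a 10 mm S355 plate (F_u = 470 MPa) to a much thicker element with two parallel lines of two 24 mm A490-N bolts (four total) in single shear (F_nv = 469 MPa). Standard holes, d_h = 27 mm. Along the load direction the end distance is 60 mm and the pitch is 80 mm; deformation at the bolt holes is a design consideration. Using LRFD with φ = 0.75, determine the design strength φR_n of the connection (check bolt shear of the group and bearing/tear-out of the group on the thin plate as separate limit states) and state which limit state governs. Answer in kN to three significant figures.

Bolt shear: A_b = π·24²/4 = 452.4 mm²; R_n = 469 × 452.4 × 4 × 1 / 1000 = 848.7 kN → 0.75 × 848.7 = 637 kN.
Bearing (1.2 l_c t F_u ≤ 2.4 d t F_u): upper limit = 2.4·24·10·470 / 1000 = 270.7 kN.
  Edge l_c = 60 − 27/2 = 46.5 → r_n = 262.3 kN; interior l_c = 80 − 27 = 53 → r_n = 270.7 kN.
  R_n,bearing = 2·262.3 + 2·270.7 = 1066 kN → 0.75 × 1066 = 799 kN.
Bolt shear governs: 637 kN.

637 kN (bolt shear governs)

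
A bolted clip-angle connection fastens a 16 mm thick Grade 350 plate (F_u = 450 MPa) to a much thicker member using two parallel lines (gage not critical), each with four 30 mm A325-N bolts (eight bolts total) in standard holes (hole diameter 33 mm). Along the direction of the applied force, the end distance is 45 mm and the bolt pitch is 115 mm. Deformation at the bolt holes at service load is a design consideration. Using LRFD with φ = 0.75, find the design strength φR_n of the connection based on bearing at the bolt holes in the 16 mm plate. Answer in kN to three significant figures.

2700 kN

Per bolt r_n = 1.2 l_c t F_u ≤ 2.4 d t F_u; upper limit = 2.4 × 30 × 16 × 450 / 1000 = 518.4 kN.
Edge bolt: l_c = 45 − 33/2 = 28.5 mm → 1.2 × 28.5 × 16 × 450 / 1000 = 246.2 → r_n = 246.2 kN.
Interior bolts: l_c = 115 − 33 = 82 mm → 1.2 × 82 × 16 × 450 / 1000 = 708.5 → r_n = 518.4 kN.
R_n = 2 × 246.2 + 6 × 518.4 = 3603 kN.
Design strength φR_n = 0.75 × 3603 = 2700 kN.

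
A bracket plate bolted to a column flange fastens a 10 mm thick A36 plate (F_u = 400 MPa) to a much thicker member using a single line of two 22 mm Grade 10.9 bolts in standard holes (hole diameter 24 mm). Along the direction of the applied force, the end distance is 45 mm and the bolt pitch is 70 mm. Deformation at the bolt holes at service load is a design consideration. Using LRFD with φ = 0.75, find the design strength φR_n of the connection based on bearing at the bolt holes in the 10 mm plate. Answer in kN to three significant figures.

277 kN

Per bolt r_n = 1.2 l_c t F_u ≤ 2.4 d t F_u; upper limit = 2.4 × 22 × 10 × 400 / 1000 = 211.2 kN.
Edge bolt: l_c = 45 − 24/2 = 33 mm → 1.2 × 33 × 10 × 400 / 1000 = 158.4 → r_n = 158.4 kN.
Interior bolts: l_c = 70 − 24 = 46 mm → 1.2 × 46 × 10 × 400 / 1000 = 220.8 → r_n = 211.2 kN.
R_n = 1 × 158.4 + 1 × 211.2 = 369.6 kN.
Design strength φR_n = 0.75 × 369.6 = 277 kN.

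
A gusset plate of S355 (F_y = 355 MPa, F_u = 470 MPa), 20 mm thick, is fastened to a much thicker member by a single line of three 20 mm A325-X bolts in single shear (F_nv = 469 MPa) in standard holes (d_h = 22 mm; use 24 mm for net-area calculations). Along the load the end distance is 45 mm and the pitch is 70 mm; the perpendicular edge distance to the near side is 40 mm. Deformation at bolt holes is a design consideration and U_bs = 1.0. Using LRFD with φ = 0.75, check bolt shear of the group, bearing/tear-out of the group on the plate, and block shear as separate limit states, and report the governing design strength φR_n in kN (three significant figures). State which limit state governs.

332 kN (bolt shear governs)

Bolt shear: A_b = π·20²/4 = 314.2 mm²; R_n = 469 × 314.2 × 3 × 1 / 1000 = 442 kN → 0.75 × 442 = 332 kN.
Bearing: edge l_c = 34, r_n = 383.5 kN; interior l_c = 48, r_n = 451.2 kN; R_n = 383.5 + 2·451.2 = 1286 kN → 964 kN.
Block shear: A_gv = 3700, A_nv = 2500, A_nt = 560 mm²; R_n = min(0.6F_uA_nv, 0.6F_yA_gv) + U_bs·F_u·A_nt = 968.2 kN → 726 kN.
Bolt shear governs: 332 kN.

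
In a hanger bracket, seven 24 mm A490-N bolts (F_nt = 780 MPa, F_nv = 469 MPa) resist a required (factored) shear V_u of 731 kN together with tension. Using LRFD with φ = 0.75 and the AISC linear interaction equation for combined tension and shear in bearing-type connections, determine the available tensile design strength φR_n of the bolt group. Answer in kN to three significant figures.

1190 kN

A_b = π·24²/4 = 452.4 mm²; f_rv = 731 × 1000 / (7 × 452.4) = 230.8 MPa.
F'_nt = 1.3 F_nt − (F_nt / φF_nv) f_rv = 1.3·780 − (780/(0.75·469))·230.8 = 502.1 MPa, capped at F_nt → F'_nt = 502.1 MPa.
R_n = F'_nt · A_b · n = 502.1 × 452.4 × 7 / 1000 = 1590 kN.
Design strength φR_n = 0.75 × 1590 = 1190 kN.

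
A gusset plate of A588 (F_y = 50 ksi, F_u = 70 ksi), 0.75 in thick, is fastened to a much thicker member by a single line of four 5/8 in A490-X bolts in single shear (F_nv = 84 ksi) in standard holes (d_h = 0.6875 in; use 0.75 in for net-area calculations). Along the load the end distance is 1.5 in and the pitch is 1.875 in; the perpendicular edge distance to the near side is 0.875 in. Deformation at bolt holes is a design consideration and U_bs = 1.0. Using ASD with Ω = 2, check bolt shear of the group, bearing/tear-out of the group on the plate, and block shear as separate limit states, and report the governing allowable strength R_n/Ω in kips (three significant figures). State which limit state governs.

Bolt shear: A_b = π·0.625²/4 = 0.3068 in²; R_n = 84 × 0.3068 × 4 × 1 = 103.1 kips → 103.1 / 2 = 51.5 kips.
Bearing: edge l_c = 1.156, r_n = 72.84 kips; interior l_c = 1.188, r_n = 74.81 kips; R_n = 72.84 + 3·74.81 = 297.3 kips → 149 kips.
Block shear: A_gv = 5.344, A_nv = 3.375, A_nt = 0.375 in²; R_n = min(0.6F_uA_nv, 0.6F_yA_gv) + U_bs·F_u·A_nt = 168 kips → 84 kips.
Bolt shear governs: 51.5 kips.

51.5 kips (bolt shear governs)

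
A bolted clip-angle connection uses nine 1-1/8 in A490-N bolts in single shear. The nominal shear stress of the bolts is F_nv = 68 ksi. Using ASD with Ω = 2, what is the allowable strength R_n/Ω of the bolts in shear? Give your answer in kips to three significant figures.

304 kips

A_b = π × 1.125² / 4 = 0.994 in².
R_n = F_nv · A_b · n · n_s = 68 × 0.994 × 9 × 1 = 608.3 kips.
Allowable strength R_n/Ω = 608.3 / 2 = 304 kips.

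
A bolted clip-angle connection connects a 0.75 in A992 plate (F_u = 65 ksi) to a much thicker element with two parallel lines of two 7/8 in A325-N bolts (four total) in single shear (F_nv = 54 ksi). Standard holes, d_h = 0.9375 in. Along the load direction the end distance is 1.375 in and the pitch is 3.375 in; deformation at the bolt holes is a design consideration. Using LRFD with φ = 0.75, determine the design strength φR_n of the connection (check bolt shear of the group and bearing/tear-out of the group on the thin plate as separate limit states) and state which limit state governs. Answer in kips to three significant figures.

Bolt shear: A_b = π·0.875²/4 = 0.6013 in²; R_n = 54 × 0.6013 × 4 × 1 = 129.9 kips → 0.75 × 129.9 = 97.4 kips.
Bearing (1.2 l_c t F_u ≤ 2.4 d t F_u): upper limit = 2.4·0.875·0.75·65 = 102.4 kips.
  Edge l_c = 1.375 − 0.9375/2 = 0.9062 → r_n = 53.02 kips; interior l_c = 3.375 − 0.9375 = 2.438 → r_n = 102.4 kips.
  R_n,bearing = 2·53.02 + 2·102.4 = 310.8 kips → 0.75 × 310.8 = 233 kips.
Bolt shear governs: 97.4 kips.

97.4 kips (bolt shear governs)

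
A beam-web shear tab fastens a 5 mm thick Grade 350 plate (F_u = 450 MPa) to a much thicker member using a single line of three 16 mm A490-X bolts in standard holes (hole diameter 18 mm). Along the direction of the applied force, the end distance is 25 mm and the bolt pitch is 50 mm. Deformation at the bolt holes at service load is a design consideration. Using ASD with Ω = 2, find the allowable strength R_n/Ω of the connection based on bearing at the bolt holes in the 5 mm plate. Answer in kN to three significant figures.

Per bolt r_n = 1.2 l_c t F_u ≤ 2.4 d t F_u; upper limit = 2.4 × 16 × 5 × 450 / 1000 = 86.4 kN.
Edge bolt: l_c = 25 − 18/2 = 16 mm → 1.2 × 16 × 5 × 450 / 1000 = 43.2 → r_n = 43.2 kN.
Interior bolts: l_c = 50 − 18 = 32 mm → 1.2 × 32 × 5 × 450 / 1000 = 86.4 → r_n = 86.4 kN.
R_n = 1 × 43.2 + 2 × 86.4 = 216 kN.
Allowable strength R_n/Ω = 216 / 2 = 108 kN.

108 kN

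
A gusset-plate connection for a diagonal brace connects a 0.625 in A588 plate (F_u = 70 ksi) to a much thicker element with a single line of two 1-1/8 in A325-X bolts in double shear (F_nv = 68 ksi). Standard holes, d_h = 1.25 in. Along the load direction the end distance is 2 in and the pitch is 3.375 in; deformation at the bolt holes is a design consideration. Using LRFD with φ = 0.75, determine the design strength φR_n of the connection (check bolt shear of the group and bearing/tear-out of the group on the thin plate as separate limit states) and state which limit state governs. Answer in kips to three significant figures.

138 kips (bearing governs)

Bolt shear: A_b = π·1.125²/4 = 0.994 in²; R_n = 68 × 0.994 × 2 × 2 = 270.4 kips → 0.75 × 270.4 = 203 kips.
Bearing (1.2 l_c t F_u ≤ 2.4 d t F_u): upper limit = 2.4·1.125·0.625·70 = 118.1 kips.
  Edge l_c = 2 − 1.25/2 = 1.375 → r_n = 72.19 kips; interior l_c = 3.375 − 1.25 = 2.125 → r_n = 111.6 kips.
  R_n,bearing = 1·72.19 + 1·111.6 = 183.8 kips → 0.75 × 183.8 = 138 kips.
Bearing governs: 138 kips.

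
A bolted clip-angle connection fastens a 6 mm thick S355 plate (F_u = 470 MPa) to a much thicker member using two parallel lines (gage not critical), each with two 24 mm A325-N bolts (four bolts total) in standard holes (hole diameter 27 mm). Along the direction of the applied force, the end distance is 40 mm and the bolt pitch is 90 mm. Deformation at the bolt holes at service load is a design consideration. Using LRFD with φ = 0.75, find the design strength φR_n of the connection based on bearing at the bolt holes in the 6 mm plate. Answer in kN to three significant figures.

Per bolt r_n = 1.2 l_c t F_u ≤ 2.4 d t F_u; upper limit = 2.4 × 24 × 6 × 470 / 1000 = 162.4 kN.
Edge bolt: l_c = 40 − 27/2 = 26.5 mm → 1.2 × 26.5 × 6 × 470 / 1000 = 89.68 → r_n = 89.68 kN.
Interior bolts: l_c = 90 − 27 = 63 mm → 1.2 × 63 × 6 × 470 / 1000 = 213.2 → r_n = 162.4 kN.
R_n = 2 × 89.68 + 2 × 162.4 = 504.2 kN.
Design strength φR_n = 0.75 × 504.2 = 378 kN.

378 kN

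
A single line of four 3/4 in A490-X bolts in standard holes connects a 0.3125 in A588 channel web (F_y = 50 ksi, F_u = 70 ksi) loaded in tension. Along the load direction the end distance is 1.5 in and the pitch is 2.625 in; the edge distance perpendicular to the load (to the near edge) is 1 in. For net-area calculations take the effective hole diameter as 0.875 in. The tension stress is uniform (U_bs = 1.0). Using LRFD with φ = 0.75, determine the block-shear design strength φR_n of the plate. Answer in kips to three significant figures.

71.4 kips

Shear plane L_v = 1.5 + 3·2.625 = 9.375 in; A_gv = 9.375 × 0.3125 = 2.93 in².
A_nv = (9.375 − 3.5·0.875) × 0.3125 = 1.973 in².
A_nt = (1 − 0.5·0.875) × 0.3125 = 0.1758 in².
0.6 F_u A_nv = 82.85 kips; 0.6 F_y A_gv = 87.89 kips → shear rupture governs the shear term.
R_n = 82.85 + 1.0 × 70 × 0.1758 = 95.16 kips.
Design strength φR_n = 0.75 × 95.16 = 71.4 kips.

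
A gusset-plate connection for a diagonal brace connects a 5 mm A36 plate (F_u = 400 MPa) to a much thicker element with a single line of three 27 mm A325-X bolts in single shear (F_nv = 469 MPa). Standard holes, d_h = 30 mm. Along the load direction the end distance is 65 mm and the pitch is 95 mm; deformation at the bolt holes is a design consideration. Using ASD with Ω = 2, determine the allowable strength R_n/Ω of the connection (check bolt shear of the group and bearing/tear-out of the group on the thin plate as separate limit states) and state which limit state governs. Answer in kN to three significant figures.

Bolt shear: A_b = π·27²/4 = 572.6 mm²; R_n = 469 × 572.6 × 3 × 1 / 1000 = 805.6 kN → 805.6 / 2 = 403 kN.
Bearing (1.2 l_c t F_u ≤ 2.4 d t F_u): upper limit = 2.4·27·5·400 / 1000 = 129.6 kN.
  Edge l_c = 65 − 30/2 = 50 → r_n = 120 kN; interior l_c = 95 − 30 = 65 → r_n = 129.6 kN.
  R_n,bearing = 1·120 + 2·129.6 = 379.2 kN → 379.2 / 2 = 190 kN.
Bearing governs: 190 kN.

190 kN (bearing governs)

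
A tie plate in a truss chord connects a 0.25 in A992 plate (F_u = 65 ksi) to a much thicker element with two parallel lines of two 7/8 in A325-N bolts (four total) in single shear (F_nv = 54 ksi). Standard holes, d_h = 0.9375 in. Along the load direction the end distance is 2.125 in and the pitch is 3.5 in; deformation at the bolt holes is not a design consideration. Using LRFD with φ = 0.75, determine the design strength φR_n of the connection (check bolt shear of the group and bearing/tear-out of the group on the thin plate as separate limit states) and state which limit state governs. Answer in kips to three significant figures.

Bolt shear: A_b = π·0.875²/4 = 0.6013 in²; R_n = 54 × 0.6013 × 4 × 1 = 129.9 kips → 0.75 × 129.9 = 97.4 kips.
Bearing (1.5 l_c t F_u ≤ 3.0 d t F_u): upper limit = 3.0·0.875·0.25·65 = 42.66 kips.
  Edge l_c = 2.125 − 0.9375/2 = 1.656 → r_n = 40.37 kips; interior l_c = 3.5 − 0.9375 = 2.562 → r_n = 42.66 kips.
  R_n,bearing = 2·40.37 + 2·42.66 = 166.1 kips → 0.75 × 166.1 = 125 kips.
Bolt shear governs: 97.4 kips.

97.4 kips (bolt shear governs)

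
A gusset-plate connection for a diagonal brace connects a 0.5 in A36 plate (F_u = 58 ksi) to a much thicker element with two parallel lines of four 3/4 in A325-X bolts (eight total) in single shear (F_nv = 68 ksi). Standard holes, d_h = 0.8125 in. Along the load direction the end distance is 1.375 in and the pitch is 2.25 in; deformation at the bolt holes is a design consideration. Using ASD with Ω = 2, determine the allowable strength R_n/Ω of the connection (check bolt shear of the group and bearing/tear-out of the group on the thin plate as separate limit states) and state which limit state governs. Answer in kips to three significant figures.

120 kips (bolt shear governs)

Bolt shear: A_b = π·0.75²/4 = 0.4418 in²; R_n = 68 × 0.4418 × 8 × 1 = 240.3 kips → 240.3 / 2 = 120 kips.
Bearing (1.2 l_c t F_u ≤ 2.4 d t F_u): upper limit = 2.4·0.75·0.5·58 = 52.2 kips.
  Edge l_c = 1.375 − 0.8125/2 = 0.9688 → r_n = 33.71 kips; interior l_c = 2.25 − 0.8125 = 1.438 → r_n = 50.02 kips.
  R_n,bearing = 2·33.71 + 6·50.02 = 367.6 kips → 367.6 / 2 = 184 kips.
Bolt shear governs: 120 kips.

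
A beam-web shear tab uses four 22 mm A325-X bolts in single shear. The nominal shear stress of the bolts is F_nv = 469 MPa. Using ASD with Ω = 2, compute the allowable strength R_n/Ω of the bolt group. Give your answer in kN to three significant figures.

357 kN

A_b = π × 22² / 4 = 380.1 mm².
R_n = F_nv · A_b · n · n_s = 469 × 380.1 × 4 × 1 / 1000 = 713.1 kN.
Allowable strength R_n/Ω = 713.1 / 2 = 357 kN.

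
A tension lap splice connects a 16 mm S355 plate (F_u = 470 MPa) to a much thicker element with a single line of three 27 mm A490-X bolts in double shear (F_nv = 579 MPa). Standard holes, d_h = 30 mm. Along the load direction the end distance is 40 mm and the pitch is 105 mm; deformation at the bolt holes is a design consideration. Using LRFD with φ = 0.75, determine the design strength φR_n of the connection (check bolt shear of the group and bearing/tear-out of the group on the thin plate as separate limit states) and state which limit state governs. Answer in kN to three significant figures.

900 kN (bearing governs)

Bolt shear: A_b = π·27²/4 = 572.6 mm²; R_n = 579 × 572.6 × 3 × 2 / 1000 = 1989 kN → 0.75 × 1989 = 1490 kN.
Bearing (1.2 l_c t F_u ≤ 2.4 d t F_u): upper limit = 2.4·27·16·470 / 1000 = 487.3 kN.
  Edge l_c = 40 − 30/2 = 25 → r_n = 225.6 kN; interior l_c = 105 − 30 = 75 → r_n = 487.3 kN.
  R_n,bearing = 1·225.6 + 2·487.3 = 1200 kN → 0.75 × 1200 = 900 kN.
Bearing governs: 900 kN.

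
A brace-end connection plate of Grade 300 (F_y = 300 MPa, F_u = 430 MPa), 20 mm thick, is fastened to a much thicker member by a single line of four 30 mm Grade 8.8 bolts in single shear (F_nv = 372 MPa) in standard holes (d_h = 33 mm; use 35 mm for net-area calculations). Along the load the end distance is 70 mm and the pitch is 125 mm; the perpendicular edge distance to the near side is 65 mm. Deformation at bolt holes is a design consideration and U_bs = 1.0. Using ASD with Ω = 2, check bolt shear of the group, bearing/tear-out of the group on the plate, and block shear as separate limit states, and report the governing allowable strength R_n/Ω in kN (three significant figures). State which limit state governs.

Bolt shear: A_b = π·30²/4 = 706.9 mm²; R_n = 372 × 706.9 × 4 × 1 / 1000 = 1052 kN → 1052 / 2 = 526 kN.
Bearing: edge l_c = 53.5, r_n = 552.1 kN; interior l_c = 92, r_n = 619.2 kN; R_n = 552.1 + 3·619.2 = 2410 kN → 1200 kN.
Block shear: A_gv = 8900, A_nv = 6450, A_nt = 950 mm²; R_n = min(0.6F_uA_nv, 0.6F_yA_gv) + U_bs·F_u·A_nt = 2010 kN → 1010 kN.
Bolt shear governs: 526 kN.

526 kN (bolt shear governs)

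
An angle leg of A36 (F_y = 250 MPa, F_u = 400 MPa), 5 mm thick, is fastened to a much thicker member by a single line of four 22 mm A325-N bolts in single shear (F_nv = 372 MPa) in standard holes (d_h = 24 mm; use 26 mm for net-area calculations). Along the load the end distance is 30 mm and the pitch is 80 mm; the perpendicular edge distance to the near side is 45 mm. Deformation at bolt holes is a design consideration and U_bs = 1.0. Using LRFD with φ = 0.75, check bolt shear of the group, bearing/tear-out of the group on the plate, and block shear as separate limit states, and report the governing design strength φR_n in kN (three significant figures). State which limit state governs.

200 kN (block shear governs)

Bolt shear: A_b = π·22²/4 = 380.1 mm²; R_n = 372 × 380.1 × 4 × 1 / 1000 = 565.6 kN → 0.75 × 565.6 = 424 kN.
Bearing: edge l_c = 18, r_n = 43.2 kN; interior l_c = 56, r_n = 105.6 kN; R_n = 43.2 + 3·105.6 = 360 kN → 270 kN.
Block shear: A_gv = 1350, A_nv = 895, A_nt = 160 mm²; R_n = min(0.6F_uA_nv, 0.6F_yA_gv) + U_bs·F_u·A_nt = 266.5 kN → 200 kN.
Block shear governs: 200 kN.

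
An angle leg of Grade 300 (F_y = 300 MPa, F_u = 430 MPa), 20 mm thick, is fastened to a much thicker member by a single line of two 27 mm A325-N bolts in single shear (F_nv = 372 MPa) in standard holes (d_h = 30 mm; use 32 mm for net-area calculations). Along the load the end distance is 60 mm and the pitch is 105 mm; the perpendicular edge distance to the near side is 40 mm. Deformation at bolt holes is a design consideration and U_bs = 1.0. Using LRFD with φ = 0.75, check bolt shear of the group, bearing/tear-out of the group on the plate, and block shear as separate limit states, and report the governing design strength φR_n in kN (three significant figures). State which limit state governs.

Bolt shear: A_b = π·27²/4 = 572.6 mm²; R_n = 372 × 572.6 × 2 × 1 / 1000 = 426 kN → 0.75 × 426 = 319 kN.
Bearing: edge l_c = 45, r_n = 464.4 kN; interior l_c = 75, r_n = 557.3 kN; R_n = 464.4 + 1·557.3 = 1022 kN → 766 kN.
Block shear: A_gv = 3300, A_nv = 2340, A_nt = 480 mm²; R_n = min(0.6F_uA_nv, 0.6F_yA_gv) + U_bs·F_u·A_nt = 800.4 kN → 600 kN.
Bolt shear governs: 319 kN.

319 kN (bolt shear governs)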